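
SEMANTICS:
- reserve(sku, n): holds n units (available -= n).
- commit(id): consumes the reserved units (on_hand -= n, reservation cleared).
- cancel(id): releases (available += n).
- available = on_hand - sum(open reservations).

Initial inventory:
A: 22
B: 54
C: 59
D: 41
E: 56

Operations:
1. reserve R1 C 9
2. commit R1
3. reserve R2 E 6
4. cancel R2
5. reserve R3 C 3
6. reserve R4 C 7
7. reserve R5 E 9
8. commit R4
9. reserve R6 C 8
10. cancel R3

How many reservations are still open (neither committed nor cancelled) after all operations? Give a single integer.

Step 1: reserve R1 C 9 -> on_hand[A=22 B=54 C=59 D=41 E=56] avail[A=22 B=54 C=50 D=41 E=56] open={R1}
Step 2: commit R1 -> on_hand[A=22 B=54 C=50 D=41 E=56] avail[A=22 B=54 C=50 D=41 E=56] open={}
Step 3: reserve R2 E 6 -> on_hand[A=22 B=54 C=50 D=41 E=56] avail[A=22 B=54 C=50 D=41 E=50] open={R2}
Step 4: cancel R2 -> on_hand[A=22 B=54 C=50 D=41 E=56] avail[A=22 B=54 C=50 D=41 E=56] open={}
Step 5: reserve R3 C 3 -> on_hand[A=22 B=54 C=50 D=41 E=56] avail[A=22 B=54 C=47 D=41 E=56] open={R3}
Step 6: reserve R4 C 7 -> on_hand[A=22 B=54 C=50 D=41 E=56] avail[A=22 B=54 C=40 D=41 E=56] open={R3,R4}
Step 7: reserve R5 E 9 -> on_hand[A=22 B=54 C=50 D=41 E=56] avail[A=22 B=54 C=40 D=41 E=47] open={R3,R4,R5}
Step 8: commit R4 -> on_hand[A=22 B=54 C=43 D=41 E=56] avail[A=22 B=54 C=40 D=41 E=47] open={R3,R5}
Step 9: reserve R6 C 8 -> on_hand[A=22 B=54 C=43 D=41 E=56] avail[A=22 B=54 C=32 D=41 E=47] open={R3,R5,R6}
Step 10: cancel R3 -> on_hand[A=22 B=54 C=43 D=41 E=56] avail[A=22 B=54 C=35 D=41 E=47] open={R5,R6}
Open reservations: ['R5', 'R6'] -> 2

Answer: 2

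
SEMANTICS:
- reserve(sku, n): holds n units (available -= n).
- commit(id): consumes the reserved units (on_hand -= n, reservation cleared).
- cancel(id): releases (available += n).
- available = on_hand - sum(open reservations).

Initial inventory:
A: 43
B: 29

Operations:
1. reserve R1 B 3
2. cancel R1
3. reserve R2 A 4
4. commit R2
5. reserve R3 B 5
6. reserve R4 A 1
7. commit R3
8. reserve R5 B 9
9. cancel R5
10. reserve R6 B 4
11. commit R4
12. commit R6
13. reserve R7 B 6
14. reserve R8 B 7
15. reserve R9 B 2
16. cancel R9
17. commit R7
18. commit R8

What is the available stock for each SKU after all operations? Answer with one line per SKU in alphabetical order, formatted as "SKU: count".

Answer: A: 38
B: 7

Derivation:
Step 1: reserve R1 B 3 -> on_hand[A=43 B=29] avail[A=43 B=26] open={R1}
Step 2: cancel R1 -> on_hand[A=43 B=29] avail[A=43 B=29] open={}
Step 3: reserve R2 A 4 -> on_hand[A=43 B=29] avail[A=39 B=29] open={R2}
Step 4: commit R2 -> on_hand[A=39 B=29] avail[A=39 B=29] open={}
Step 5: reserve R3 B 5 -> on_hand[A=39 B=29] avail[A=39 B=24] open={R3}
Step 6: reserve R4 A 1 -> on_hand[A=39 B=29] avail[A=38 B=24] open={R3,R4}
Step 7: commit R3 -> on_hand[A=39 B=24] avail[A=38 B=24] open={R4}
Step 8: reserve R5 B 9 -> on_hand[A=39 B=24] avail[A=38 B=15] open={R4,R5}
Step 9: cancel R5 -> on_hand[A=39 B=24] avail[A=38 B=24] open={R4}
Step 10: reserve R6 B 4 -> on_hand[A=39 B=24] avail[A=38 B=20] open={R4,R6}
Step 11: commit R4 -> on_hand[A=38 B=24] avail[A=38 B=20] open={R6}
Step 12: commit R6 -> on_hand[A=38 B=20] avail[A=38 B=20] open={}
Step 13: reserve R7 B 6 -> on_hand[A=38 B=20] avail[A=38 B=14] open={R7}
Step 14: reserve R8 B 7 -> on_hand[A=38 B=20] avail[A=38 B=7] open={R7,R8}
Step 15: reserve R9 B 2 -> on_hand[A=38 B=20] avail[A=38 B=5] open={R7,R8,R9}
Step 16: cancel R9 -> on_hand[A=38 B=20] avail[A=38 B=7] open={R7,R8}
Step 17: commit R7 -> on_hand[A=38 B=14] avail[A=38 B=7] open={R8}
Step 18: commit R8 -> on_hand[A=38 B=7] avail[A=38 B=7] open={}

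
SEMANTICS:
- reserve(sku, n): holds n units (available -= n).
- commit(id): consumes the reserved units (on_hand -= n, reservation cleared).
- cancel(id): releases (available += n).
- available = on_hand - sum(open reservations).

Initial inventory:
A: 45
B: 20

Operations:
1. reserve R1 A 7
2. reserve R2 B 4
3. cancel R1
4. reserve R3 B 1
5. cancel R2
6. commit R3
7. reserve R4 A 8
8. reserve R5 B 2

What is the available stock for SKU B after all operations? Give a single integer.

Answer: 17

Derivation:
Step 1: reserve R1 A 7 -> on_hand[A=45 B=20] avail[A=38 B=20] open={R1}
Step 2: reserve R2 B 4 -> on_hand[A=45 B=20] avail[A=38 B=16] open={R1,R2}
Step 3: cancel R1 -> on_hand[A=45 B=20] avail[A=45 B=16] open={R2}
Step 4: reserve R3 B 1 -> on_hand[A=45 B=20] avail[A=45 B=15] open={R2,R3}
Step 5: cancel R2 -> on_hand[A=45 B=20] avail[A=45 B=19] open={R3}
Step 6: commit R3 -> on_hand[A=45 B=19] avail[A=45 B=19] open={}
Step 7: reserve R4 A 8 -> on_hand[A=45 B=19] avail[A=37 B=19] open={R4}
Step 8: reserve R5 B 2 -> on_hand[A=45 B=19] avail[A=37 B=17] open={R4,R5}
Final available[B] = 17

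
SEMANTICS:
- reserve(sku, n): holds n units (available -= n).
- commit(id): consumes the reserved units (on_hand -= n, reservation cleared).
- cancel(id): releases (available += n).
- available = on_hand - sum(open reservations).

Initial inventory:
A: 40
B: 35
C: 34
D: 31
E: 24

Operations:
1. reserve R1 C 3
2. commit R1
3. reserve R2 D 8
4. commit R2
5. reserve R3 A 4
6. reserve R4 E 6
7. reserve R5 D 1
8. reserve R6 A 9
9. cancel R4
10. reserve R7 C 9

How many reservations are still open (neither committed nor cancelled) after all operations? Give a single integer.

Answer: 4

Derivation:
Step 1: reserve R1 C 3 -> on_hand[A=40 B=35 C=34 D=31 E=24] avail[A=40 B=35 C=31 D=31 E=24] open={R1}
Step 2: commit R1 -> on_hand[A=40 B=35 C=31 D=31 E=24] avail[A=40 B=35 C=31 D=31 E=24] open={}
Step 3: reserve R2 D 8 -> on_hand[A=40 B=35 C=31 D=31 E=24] avail[A=40 B=35 C=31 D=23 E=24] open={R2}
Step 4: commit R2 -> on_hand[A=40 B=35 C=31 D=23 E=24] avail[A=40 B=35 C=31 D=23 E=24] open={}
Step 5: reserve R3 A 4 -> on_hand[A=40 B=35 C=31 D=23 E=24] avail[A=36 B=35 C=31 D=23 E=24] open={R3}
Step 6: reserve R4 E 6 -> on_hand[A=40 B=35 C=31 D=23 E=24] avail[A=36 B=35 C=31 D=23 E=18] open={R3,R4}
Step 7: reserve R5 D 1 -> on_hand[A=40 B=35 C=31 D=23 E=24] avail[A=36 B=35 C=31 D=22 E=18] open={R3,R4,R5}
Step 8: reserve R6 A 9 -> on_hand[A=40 B=35 C=31 D=23 E=24] avail[A=27 B=35 C=31 D=22 E=18] open={R3,R4,R5,R6}
Step 9: cancel R4 -> on_hand[A=40 B=35 C=31 D=23 E=24] avail[A=27 B=35 C=31 D=22 E=24] open={R3,R5,R6}
Step 10: reserve R7 C 9 -> on_hand[A=40 B=35 C=31 D=23 E=24] avail[A=27 B=35 C=22 D=22 E=24] open={R3,R5,R6,R7}
Open reservations: ['R3', 'R5', 'R6', 'R7'] -> 4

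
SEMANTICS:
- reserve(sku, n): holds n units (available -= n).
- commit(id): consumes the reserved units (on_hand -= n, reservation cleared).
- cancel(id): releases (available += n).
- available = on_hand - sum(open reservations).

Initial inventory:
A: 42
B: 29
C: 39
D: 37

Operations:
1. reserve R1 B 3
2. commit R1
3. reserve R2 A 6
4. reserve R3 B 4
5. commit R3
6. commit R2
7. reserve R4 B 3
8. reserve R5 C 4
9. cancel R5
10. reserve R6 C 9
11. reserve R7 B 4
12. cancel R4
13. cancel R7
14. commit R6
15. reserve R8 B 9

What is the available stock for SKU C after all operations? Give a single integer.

Answer: 30

Derivation:
Step 1: reserve R1 B 3 -> on_hand[A=42 B=29 C=39 D=37] avail[A=42 B=26 C=39 D=37] open={R1}
Step 2: commit R1 -> on_hand[A=42 B=26 C=39 D=37] avail[A=42 B=26 C=39 D=37] open={}
Step 3: reserve R2 A 6 -> on_hand[A=42 B=26 C=39 D=37] avail[A=36 B=26 C=39 D=37] open={R2}
Step 4: reserve R3 B 4 -> on_hand[A=42 B=26 C=39 D=37] avail[A=36 B=22 C=39 D=37] open={R2,R3}
Step 5: commit R3 -> on_hand[A=42 B=22 C=39 D=37] avail[A=36 B=22 C=39 D=37] open={R2}
Step 6: commit R2 -> on_hand[A=36 B=22 C=39 D=37] avail[A=36 B=22 C=39 D=37] open={}
Step 7: reserve R4 B 3 -> on_hand[A=36 B=22 C=39 D=37] avail[A=36 B=19 C=39 D=37] open={R4}
Step 8: reserve R5 C 4 -> on_hand[A=36 B=22 C=39 D=37] avail[A=36 B=19 C=35 D=37] open={R4,R5}
Step 9: cancel R5 -> on_hand[A=36 B=22 C=39 D=37] avail[A=36 B=19 C=39 D=37] open={R4}
Step 10: reserve R6 C 9 -> on_hand[A=36 B=22 C=39 D=37] avail[A=36 B=19 C=30 D=37] open={R4,R6}
Step 11: reserve R7 B 4 -> on_hand[A=36 B=22 C=39 D=37] avail[A=36 B=15 C=30 D=37] open={R4,R6,R7}
Step 12: cancel R4 -> on_hand[A=36 B=22 C=39 D=37] avail[A=36 B=18 C=30 D=37] open={R6,R7}
Step 13: cancel R7 -> on_hand[A=36 B=22 C=39 D=37] avail[A=36 B=22 C=30 D=37] open={R6}
Step 14: commit R6 -> on_hand[A=36 B=22 C=30 D=37] avail[A=36 B=22 C=30 D=37] open={}
Step 15: reserve R8 B 9 -> on_hand[A=36 B=22 C=30 D=37] avail[A=36 B=13 C=30 D=37] open={R8}
Final available[C] = 30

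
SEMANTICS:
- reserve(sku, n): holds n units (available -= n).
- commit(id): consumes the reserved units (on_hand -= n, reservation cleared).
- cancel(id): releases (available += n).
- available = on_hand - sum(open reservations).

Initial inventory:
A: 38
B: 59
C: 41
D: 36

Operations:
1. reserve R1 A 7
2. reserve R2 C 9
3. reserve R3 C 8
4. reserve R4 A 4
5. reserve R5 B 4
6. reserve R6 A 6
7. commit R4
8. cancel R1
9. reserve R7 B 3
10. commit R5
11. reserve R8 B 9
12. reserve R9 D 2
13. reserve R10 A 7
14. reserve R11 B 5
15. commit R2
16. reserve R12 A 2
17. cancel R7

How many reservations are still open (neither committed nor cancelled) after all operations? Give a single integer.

Step 1: reserve R1 A 7 -> on_hand[A=38 B=59 C=41 D=36] avail[A=31 B=59 C=41 D=36] open={R1}
Step 2: reserve R2 C 9 -> on_hand[A=38 B=59 C=41 D=36] avail[A=31 B=59 C=32 D=36] open={R1,R2}
Step 3: reserve R3 C 8 -> on_hand[A=38 B=59 C=41 D=36] avail[A=31 B=59 C=24 D=36] open={R1,R2,R3}
Step 4: reserve R4 A 4 -> on_hand[A=38 B=59 C=41 D=36] avail[A=27 B=59 C=24 D=36] open={R1,R2,R3,R4}
Step 5: reserve R5 B 4 -> on_hand[A=38 B=59 C=41 D=36] avail[A=27 B=55 C=24 D=36] open={R1,R2,R3,R4,R5}
Step 6: reserve R6 A 6 -> on_hand[A=38 B=59 C=41 D=36] avail[A=21 B=55 C=24 D=36] open={R1,R2,R3,R4,R5,R6}
Step 7: commit R4 -> on_hand[A=34 B=59 C=41 D=36] avail[A=21 B=55 C=24 D=36] open={R1,R2,R3,R5,R6}
Step 8: cancel R1 -> on_hand[A=34 B=59 C=41 D=36] avail[A=28 B=55 C=24 D=36] open={R2,R3,R5,R6}
Step 9: reserve R7 B 3 -> on_hand[A=34 B=59 C=41 D=36] avail[A=28 B=52 C=24 D=36] open={R2,R3,R5,R6,R7}
Step 10: commit R5 -> on_hand[A=34 B=55 C=41 D=36] avail[A=28 B=52 C=24 D=36] open={R2,R3,R6,R7}
Step 11: reserve R8 B 9 -> on_hand[A=34 B=55 C=41 D=36] avail[A=28 B=43 C=24 D=36] open={R2,R3,R6,R7,R8}
Step 12: reserve R9 D 2 -> on_hand[A=34 B=55 C=41 D=36] avail[A=28 B=43 C=24 D=34] open={R2,R3,R6,R7,R8,R9}
Step 13: reserve R10 A 7 -> on_hand[A=34 B=55 C=41 D=36] avail[A=21 B=43 C=24 D=34] open={R10,R2,R3,R6,R7,R8,R9}
Step 14: reserve R11 B 5 -> on_hand[A=34 B=55 C=41 D=36] avail[A=21 B=38 C=24 D=34] open={R10,R11,R2,R3,R6,R7,R8,R9}
Step 15: commit R2 -> on_hand[A=34 B=55 C=32 D=36] avail[A=21 B=38 C=24 D=34] open={R10,R11,R3,R6,R7,R8,R9}
Step 16: reserve R12 A 2 -> on_hand[A=34 B=55 C=32 D=36] avail[A=19 B=38 C=24 D=34] open={R10,R11,R12,R3,R6,R7,R8,R9}
Step 17: cancel R7 -> on_hand[A=34 B=55 C=32 D=36] avail[A=19 B=41 C=24 D=34] open={R10,R11,R12,R3,R6,R8,R9}
Open reservations: ['R10', 'R11', 'R12', 'R3', 'R6', 'R8', 'R9'] -> 7

Answer: 7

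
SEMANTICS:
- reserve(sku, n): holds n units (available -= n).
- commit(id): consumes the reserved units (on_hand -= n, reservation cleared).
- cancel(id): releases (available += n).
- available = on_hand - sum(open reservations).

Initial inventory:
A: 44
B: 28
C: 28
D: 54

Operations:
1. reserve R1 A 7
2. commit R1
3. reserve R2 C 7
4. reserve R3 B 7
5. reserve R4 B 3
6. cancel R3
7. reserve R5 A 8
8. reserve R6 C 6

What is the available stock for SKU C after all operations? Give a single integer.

Answer: 15

Derivation:
Step 1: reserve R1 A 7 -> on_hand[A=44 B=28 C=28 D=54] avail[A=37 B=28 C=28 D=54] open={R1}
Step 2: commit R1 -> on_hand[A=37 B=28 C=28 D=54] avail[A=37 B=28 C=28 D=54] open={}
Step 3: reserve R2 C 7 -> on_hand[A=37 B=28 C=28 D=54] avail[A=37 B=28 C=21 D=54] open={R2}
Step 4: reserve R3 B 7 -> on_hand[A=37 B=28 C=28 D=54] avail[A=37 B=21 C=21 D=54] open={R2,R3}
Step 5: reserve R4 B 3 -> on_hand[A=37 B=28 C=28 D=54] avail[A=37 B=18 C=21 D=54] open={R2,R3,R4}
Step 6: cancel R3 -> on_hand[A=37 B=28 C=28 D=54] avail[A=37 B=25 C=21 D=54] open={R2,R4}
Step 7: reserve R5 A 8 -> on_hand[A=37 B=28 C=28 D=54] avail[A=29 B=25 C=21 D=54] open={R2,R4,R5}
Step 8: reserve R6 C 6 -> on_hand[A=37 B=28 C=28 D=54] avail[A=29 B=25 C=15 D=54] open={R2,R4,R5,R6}
Final available[C] = 15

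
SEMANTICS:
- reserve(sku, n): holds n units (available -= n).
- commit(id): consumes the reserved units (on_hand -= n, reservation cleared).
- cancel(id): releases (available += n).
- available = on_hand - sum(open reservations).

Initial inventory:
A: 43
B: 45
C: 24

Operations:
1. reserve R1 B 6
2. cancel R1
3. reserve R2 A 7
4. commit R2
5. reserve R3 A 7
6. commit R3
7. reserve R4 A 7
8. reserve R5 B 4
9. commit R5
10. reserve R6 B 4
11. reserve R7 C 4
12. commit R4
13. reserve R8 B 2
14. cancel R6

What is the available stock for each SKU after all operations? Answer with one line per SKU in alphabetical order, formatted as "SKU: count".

Answer: A: 22
B: 39
C: 20

Derivation:
Step 1: reserve R1 B 6 -> on_hand[A=43 B=45 C=24] avail[A=43 B=39 C=24] open={R1}
Step 2: cancel R1 -> on_hand[A=43 B=45 C=24] avail[A=43 B=45 C=24] open={}
Step 3: reserve R2 A 7 -> on_hand[A=43 B=45 C=24] avail[A=36 B=45 C=24] open={R2}
Step 4: commit R2 -> on_hand[A=36 B=45 C=24] avail[A=36 B=45 C=24] open={}
Step 5: reserve R3 A 7 -> on_hand[A=36 B=45 C=24] avail[A=29 B=45 C=24] open={R3}
Step 6: commit R3 -> on_hand[A=29 B=45 C=24] avail[A=29 B=45 C=24] open={}
Step 7: reserve R4 A 7 -> on_hand[A=29 B=45 C=24] avail[A=22 B=45 C=24] open={R4}
Step 8: reserve R5 B 4 -> on_hand[A=29 B=45 C=24] avail[A=22 B=41 C=24] open={R4,R5}
Step 9: commit R5 -> on_hand[A=29 B=41 C=24] avail[A=22 B=41 C=24] open={R4}
Step 10: reserve R6 B 4 -> on_hand[A=29 B=41 C=24] avail[A=22 B=37 C=24] open={R4,R6}
Step 11: reserve R7 C 4 -> on_hand[A=29 B=41 C=24] avail[A=22 B=37 C=20] open={R4,R6,R7}
Step 12: commit R4 -> on_hand[A=22 B=41 C=24] avail[A=22 B=37 C=20] open={R6,R7}
Step 13: reserve R8 B 2 -> on_hand[A=22 B=41 C=24] avail[A=22 B=35 C=20] open={R6,R7,R8}
Step 14: cancel R6 -> on_hand[A=22 B=41 C=24] avail[A=22 B=39 C=20] open={R7,R8}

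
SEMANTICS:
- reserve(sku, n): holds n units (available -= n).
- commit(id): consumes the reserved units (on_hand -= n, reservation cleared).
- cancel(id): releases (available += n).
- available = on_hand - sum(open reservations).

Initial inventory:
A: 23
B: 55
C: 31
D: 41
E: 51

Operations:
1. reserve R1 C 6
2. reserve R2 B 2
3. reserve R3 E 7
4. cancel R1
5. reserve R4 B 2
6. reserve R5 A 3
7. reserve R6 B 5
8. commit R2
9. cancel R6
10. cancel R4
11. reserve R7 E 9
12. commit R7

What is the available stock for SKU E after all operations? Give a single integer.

Answer: 35

Derivation:
Step 1: reserve R1 C 6 -> on_hand[A=23 B=55 C=31 D=41 E=51] avail[A=23 B=55 C=25 D=41 E=51] open={R1}
Step 2: reserve R2 B 2 -> on_hand[A=23 B=55 C=31 D=41 E=51] avail[A=23 B=53 C=25 D=41 E=51] open={R1,R2}
Step 3: reserve R3 E 7 -> on_hand[A=23 B=55 C=31 D=41 E=51] avail[A=23 B=53 C=25 D=41 E=44] open={R1,R2,R3}
Step 4: cancel R1 -> on_hand[A=23 B=55 C=31 D=41 E=51] avail[A=23 B=53 C=31 D=41 E=44] open={R2,R3}
Step 5: reserve R4 B 2 -> on_hand[A=23 B=55 C=31 D=41 E=51] avail[A=23 B=51 C=31 D=41 E=44] open={R2,R3,R4}
Step 6: reserve R5 A 3 -> on_hand[A=23 B=55 C=31 D=41 E=51] avail[A=20 B=51 C=31 D=41 E=44] open={R2,R3,R4,R5}
Step 7: reserve R6 B 5 -> on_hand[A=23 B=55 C=31 D=41 E=51] avail[A=20 B=46 C=31 D=41 E=44] open={R2,R3,R4,R5,R6}
Step 8: commit R2 -> on_hand[A=23 B=53 C=31 D=41 E=51] avail[A=20 B=46 C=31 D=41 E=44] open={R3,R4,R5,R6}
Step 9: cancel R6 -> on_hand[A=23 B=53 C=31 D=41 E=51] avail[A=20 B=51 C=31 D=41 E=44] open={R3,R4,R5}
Step 10: cancel R4 -> on_hand[A=23 B=53 C=31 D=41 E=51] avail[A=20 B=53 C=31 D=41 E=44] open={R3,R5}
Step 11: reserve R7 E 9 -> on_hand[A=23 B=53 C=31 D=41 E=51] avail[A=20 B=53 C=31 D=41 E=35] open={R3,R5,R7}
Step 12: commit R7 -> on_hand[A=23 B=53 C=31 D=41 E=42] avail[A=20 B=53 C=31 D=41 E=35] open={R3,R5}
Final available[E] = 35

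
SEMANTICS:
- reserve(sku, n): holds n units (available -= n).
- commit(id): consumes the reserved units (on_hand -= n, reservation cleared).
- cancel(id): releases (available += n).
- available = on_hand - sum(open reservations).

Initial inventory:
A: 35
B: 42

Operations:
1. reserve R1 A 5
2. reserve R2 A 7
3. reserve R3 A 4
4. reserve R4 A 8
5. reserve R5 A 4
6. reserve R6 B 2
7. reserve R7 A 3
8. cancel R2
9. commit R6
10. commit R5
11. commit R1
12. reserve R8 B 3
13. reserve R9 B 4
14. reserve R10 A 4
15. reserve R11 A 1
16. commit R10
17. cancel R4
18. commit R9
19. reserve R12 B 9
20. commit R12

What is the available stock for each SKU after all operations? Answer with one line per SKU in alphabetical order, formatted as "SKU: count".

Step 1: reserve R1 A 5 -> on_hand[A=35 B=42] avail[A=30 B=42] open={R1}
Step 2: reserve R2 A 7 -> on_hand[A=35 B=42] avail[A=23 B=42] open={R1,R2}
Step 3: reserve R3 A 4 -> on_hand[A=35 B=42] avail[A=19 B=42] open={R1,R2,R3}
Step 4: reserve R4 A 8 -> on_hand[A=35 B=42] avail[A=11 B=42] open={R1,R2,R3,R4}
Step 5: reserve R5 A 4 -> on_hand[A=35 B=42] avail[A=7 B=42] open={R1,R2,R3,R4,R5}
Step 6: reserve R6 B 2 -> on_hand[A=35 B=42] avail[A=7 B=40] open={R1,R2,R3,R4,R5,R6}
Step 7: reserve R7 A 3 -> on_hand[A=35 B=42] avail[A=4 B=40] open={R1,R2,R3,R4,R5,R6,R7}
Step 8: cancel R2 -> on_hand[A=35 B=42] avail[A=11 B=40] open={R1,R3,R4,R5,R6,R7}
Step 9: commit R6 -> on_hand[A=35 B=40] avail[A=11 B=40] open={R1,R3,R4,R5,R7}
Step 10: commit R5 -> on_hand[A=31 B=40] avail[A=11 B=40] open={R1,R3,R4,R7}
Step 11: commit R1 -> on_hand[A=26 B=40] avail[A=11 B=40] open={R3,R4,R7}
Step 12: reserve R8 B 3 -> on_hand[A=26 B=40] avail[A=11 B=37] open={R3,R4,R7,R8}
Step 13: reserve R9 B 4 -> on_hand[A=26 B=40] avail[A=11 B=33] open={R3,R4,R7,R8,R9}
Step 14: reserve R10 A 4 -> on_hand[A=26 B=40] avail[A=7 B=33] open={R10,R3,R4,R7,R8,R9}
Step 15: reserve R11 A 1 -> on_hand[A=26 B=40] avail[A=6 B=33] open={R10,R11,R3,R4,R7,R8,R9}
Step 16: commit R10 -> on_hand[A=22 B=40] avail[A=6 B=33] open={R11,R3,R4,R7,R8,R9}
Step 17: cancel R4 -> on_hand[A=22 B=40] avail[A=14 B=33] open={R11,R3,R7,R8,R9}
Step 18: commit R9 -> on_hand[A=22 B=36] avail[A=14 B=33] open={R11,R3,R7,R8}
Step 19: reserve R12 B 9 -> on_hand[A=22 B=36] avail[A=14 B=24] open={R11,R12,R3,R7,R8}
Step 20: commit R12 -> on_hand[A=22 B=27] avail[A=14 B=24] open={R11,R3,R7,R8}

Answer: A: 14
B: 24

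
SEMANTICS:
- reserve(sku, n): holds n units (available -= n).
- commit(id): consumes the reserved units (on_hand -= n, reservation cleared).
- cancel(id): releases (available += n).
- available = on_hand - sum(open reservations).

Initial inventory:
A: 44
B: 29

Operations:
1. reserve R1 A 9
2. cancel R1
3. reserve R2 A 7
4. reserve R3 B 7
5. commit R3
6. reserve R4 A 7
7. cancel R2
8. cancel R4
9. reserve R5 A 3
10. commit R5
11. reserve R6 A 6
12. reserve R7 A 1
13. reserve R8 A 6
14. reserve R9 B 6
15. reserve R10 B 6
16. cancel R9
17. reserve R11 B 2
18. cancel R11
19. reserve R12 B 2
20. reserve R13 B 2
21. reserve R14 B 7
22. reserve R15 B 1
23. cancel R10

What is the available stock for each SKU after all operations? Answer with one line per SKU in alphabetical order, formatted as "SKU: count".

Answer: A: 28
B: 10

Derivation:
Step 1: reserve R1 A 9 -> on_hand[A=44 B=29] avail[A=35 B=29] open={R1}
Step 2: cancel R1 -> on_hand[A=44 B=29] avail[A=44 B=29] open={}
Step 3: reserve R2 A 7 -> on_hand[A=44 B=29] avail[A=37 B=29] open={R2}
Step 4: reserve R3 B 7 -> on_hand[A=44 B=29] avail[A=37 B=22] open={R2,R3}
Step 5: commit R3 -> on_hand[A=44 B=22] avail[A=37 B=22] open={R2}
Step 6: reserve R4 A 7 -> on_hand[A=44 B=22] avail[A=30 B=22] open={R2,R4}
Step 7: cancel R2 -> on_hand[A=44 B=22] avail[A=37 B=22] open={R4}
Step 8: cancel R4 -> on_hand[A=44 B=22] avail[A=44 B=22] open={}
Step 9: reserve R5 A 3 -> on_hand[A=44 B=22] avail[A=41 B=22] open={R5}
Step 10: commit R5 -> on_hand[A=41 B=22] avail[A=41 B=22] open={}
Step 11: reserve R6 A 6 -> on_hand[A=41 B=22] avail[A=35 B=22] open={R6}
Step 12: reserve R7 A 1 -> on_hand[A=41 B=22] avail[A=34 B=22] open={R6,R7}
Step 13: reserve R8 A 6 -> on_hand[A=41 B=22] avail[A=28 B=22] open={R6,R7,R8}
Step 14: reserve R9 B 6 -> on_hand[A=41 B=22] avail[A=28 B=16] open={R6,R7,R8,R9}
Step 15: reserve R10 B 6 -> on_hand[A=41 B=22] avail[A=28 B=10] open={R10,R6,R7,R8,R9}
Step 16: cancel R9 -> on_hand[A=41 B=22] avail[A=28 B=16] open={R10,R6,R7,R8}
Step 17: reserve R11 B 2 -> on_hand[A=41 B=22] avail[A=28 B=14] open={R10,R11,R6,R7,R8}
Step 18: cancel R11 -> on_hand[A=41 B=22] avail[A=28 B=16] open={R10,R6,R7,R8}
Step 19: reserve R12 B 2 -> on_hand[A=41 B=22] avail[A=28 B=14] open={R10,R12,R6,R7,R8}
Step 20: reserve R13 B 2 -> on_hand[A=41 B=22] avail[A=28 B=12] open={R10,R12,R13,R6,R7,R8}
Step 21: reserve R14 B 7 -> on_hand[A=41 B=22] avail[A=28 B=5] open={R10,R12,R13,R14,R6,R7,R8}
Step 22: reserve R15 B 1 -> on_hand[A=41 B=22] avail[A=28 B=4] open={R10,R12,R13,R14,R15,R6,R7,R8}
Step 23: cancel R10 -> on_hand[A=41 B=22] avail[A=28 B=10] open={R12,R13,R14,R15,R6,R7,R8}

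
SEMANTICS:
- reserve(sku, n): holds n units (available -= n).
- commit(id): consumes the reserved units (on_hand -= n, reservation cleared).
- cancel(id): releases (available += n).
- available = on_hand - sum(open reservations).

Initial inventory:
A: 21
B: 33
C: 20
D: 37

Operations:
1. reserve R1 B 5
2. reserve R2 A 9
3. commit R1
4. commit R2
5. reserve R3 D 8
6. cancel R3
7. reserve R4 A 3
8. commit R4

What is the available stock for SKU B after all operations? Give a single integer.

Step 1: reserve R1 B 5 -> on_hand[A=21 B=33 C=20 D=37] avail[A=21 B=28 C=20 D=37] open={R1}
Step 2: reserve R2 A 9 -> on_hand[A=21 B=33 C=20 D=37] avail[A=12 B=28 C=20 D=37] open={R1,R2}
Step 3: commit R1 -> on_hand[A=21 B=28 C=20 D=37] avail[A=12 B=28 C=20 D=37] open={R2}
Step 4: commit R2 -> on_hand[A=12 B=28 C=20 D=37] avail[A=12 B=28 C=20 D=37] open={}
Step 5: reserve R3 D 8 -> on_hand[A=12 B=28 C=20 D=37] avail[A=12 B=28 C=20 D=29] open={R3}
Step 6: cancel R3 -> on_hand[A=12 B=28 C=20 D=37] avail[A=12 B=28 C=20 D=37] open={}
Step 7: reserve R4 A 3 -> on_hand[A=12 B=28 C=20 D=37] avail[A=9 B=28 C=20 D=37] open={R4}
Step 8: commit R4 -> on_hand[A=9 B=28 C=20 D=37] avail[A=9 B=28 C=20 D=37] open={}
Final available[B] = 28

Answer: 28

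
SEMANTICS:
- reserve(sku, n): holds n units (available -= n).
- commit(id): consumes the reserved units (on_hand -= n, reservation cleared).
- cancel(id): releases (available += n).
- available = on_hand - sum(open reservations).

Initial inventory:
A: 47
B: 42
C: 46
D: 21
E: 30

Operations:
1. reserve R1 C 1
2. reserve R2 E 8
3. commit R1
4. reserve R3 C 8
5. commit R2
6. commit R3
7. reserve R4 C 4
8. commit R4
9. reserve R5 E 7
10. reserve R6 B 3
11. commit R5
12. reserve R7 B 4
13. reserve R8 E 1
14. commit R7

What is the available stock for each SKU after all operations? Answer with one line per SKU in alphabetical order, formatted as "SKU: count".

Step 1: reserve R1 C 1 -> on_hand[A=47 B=42 C=46 D=21 E=30] avail[A=47 B=42 C=45 D=21 E=30] open={R1}
Step 2: reserve R2 E 8 -> on_hand[A=47 B=42 C=46 D=21 E=30] avail[A=47 B=42 C=45 D=21 E=22] open={R1,R2}
Step 3: commit R1 -> on_hand[A=47 B=42 C=45 D=21 E=30] avail[A=47 B=42 C=45 D=21 E=22] open={R2}
Step 4: reserve R3 C 8 -> on_hand[A=47 B=42 C=45 D=21 E=30] avail[A=47 B=42 C=37 D=21 E=22] open={R2,R3}
Step 5: commit R2 -> on_hand[A=47 B=42 C=45 D=21 E=22] avail[A=47 B=42 C=37 D=21 E=22] open={R3}
Step 6: commit R3 -> on_hand[A=47 B=42 C=37 D=21 E=22] avail[A=47 B=42 C=37 D=21 E=22] open={}
Step 7: reserve R4 C 4 -> on_hand[A=47 B=42 C=37 D=21 E=22] avail[A=47 B=42 C=33 D=21 E=22] open={R4}
Step 8: commit R4 -> on_hand[A=47 B=42 C=33 D=21 E=22] avail[A=47 B=42 C=33 D=21 E=22] open={}
Step 9: reserve R5 E 7 -> on_hand[A=47 B=42 C=33 D=21 E=22] avail[A=47 B=42 C=33 D=21 E=15] open={R5}
Step 10: reserve R6 B 3 -> on_hand[A=47 B=42 C=33 D=21 E=22] avail[A=47 B=39 C=33 D=21 E=15] open={R5,R6}
Step 11: commit R5 -> on_hand[A=47 B=42 C=33 D=21 E=15] avail[A=47 B=39 C=33 D=21 E=15] open={R6}
Step 12: reserve R7 B 4 -> on_hand[A=47 B=42 C=33 D=21 E=15] avail[A=47 B=35 C=33 D=21 E=15] open={R6,R7}
Step 13: reserve R8 E 1 -> on_hand[A=47 B=42 C=33 D=21 E=15] avail[A=47 B=35 C=33 D=21 E=14] open={R6,R7,R8}
Step 14: commit R7 -> on_hand[A=47 B=38 C=33 D=21 E=15] avail[A=47 B=35 C=33 D=21 E=14] open={R6,R8}

Answer: A: 47
B: 35
C: 33
D: 21
E: 14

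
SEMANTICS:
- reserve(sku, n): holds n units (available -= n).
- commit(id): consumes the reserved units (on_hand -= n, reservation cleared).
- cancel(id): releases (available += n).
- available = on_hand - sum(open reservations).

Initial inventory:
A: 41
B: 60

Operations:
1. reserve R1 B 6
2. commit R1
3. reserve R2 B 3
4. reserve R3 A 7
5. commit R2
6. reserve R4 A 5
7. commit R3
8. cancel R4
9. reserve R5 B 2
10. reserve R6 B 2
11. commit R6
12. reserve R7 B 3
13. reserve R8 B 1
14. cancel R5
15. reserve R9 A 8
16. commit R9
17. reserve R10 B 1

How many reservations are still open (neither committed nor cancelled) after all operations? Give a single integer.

Step 1: reserve R1 B 6 -> on_hand[A=41 B=60] avail[A=41 B=54] open={R1}
Step 2: commit R1 -> on_hand[A=41 B=54] avail[A=41 B=54] open={}
Step 3: reserve R2 B 3 -> on_hand[A=41 B=54] avail[A=41 B=51] open={R2}
Step 4: reserve R3 A 7 -> on_hand[A=41 B=54] avail[A=34 B=51] open={R2,R3}
Step 5: commit R2 -> on_hand[A=41 B=51] avail[A=34 B=51] open={R3}
Step 6: reserve R4 A 5 -> on_hand[A=41 B=51] avail[A=29 B=51] open={R3,R4}
Step 7: commit R3 -> on_hand[A=34 B=51] avail[A=29 B=51] open={R4}
Step 8: cancel R4 -> on_hand[A=34 B=51] avail[A=34 B=51] open={}
Step 9: reserve R5 B 2 -> on_hand[A=34 B=51] avail[A=34 B=49] open={R5}
Step 10: reserve R6 B 2 -> on_hand[A=34 B=51] avail[A=34 B=47] open={R5,R6}
Step 11: commit R6 -> on_hand[A=34 B=49] avail[A=34 B=47] open={R5}
Step 12: reserve R7 B 3 -> on_hand[A=34 B=49] avail[A=34 B=44] open={R5,R7}
Step 13: reserve R8 B 1 -> on_hand[A=34 B=49] avail[A=34 B=43] open={R5,R7,R8}
Step 14: cancel R5 -> on_hand[A=34 B=49] avail[A=34 B=45] open={R7,R8}
Step 15: reserve R9 A 8 -> on_hand[A=34 B=49] avail[A=26 B=45] open={R7,R8,R9}
Step 16: commit R9 -> on_hand[A=26 B=49] avail[A=26 B=45] open={R7,R8}
Step 17: reserve R10 B 1 -> on_hand[A=26 B=49] avail[A=26 B=44] open={R10,R7,R8}
Open reservations: ['R10', 'R7', 'R8'] -> 3

Answer: 3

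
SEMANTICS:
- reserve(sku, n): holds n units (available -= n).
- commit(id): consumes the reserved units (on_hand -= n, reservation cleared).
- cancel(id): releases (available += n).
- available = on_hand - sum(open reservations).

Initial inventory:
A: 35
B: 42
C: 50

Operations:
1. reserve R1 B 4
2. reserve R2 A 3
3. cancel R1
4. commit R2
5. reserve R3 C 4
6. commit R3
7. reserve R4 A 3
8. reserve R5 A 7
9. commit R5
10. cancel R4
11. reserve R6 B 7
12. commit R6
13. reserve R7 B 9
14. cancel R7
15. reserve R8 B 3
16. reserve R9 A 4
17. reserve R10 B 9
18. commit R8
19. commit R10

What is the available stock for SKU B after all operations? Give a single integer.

Step 1: reserve R1 B 4 -> on_hand[A=35 B=42 C=50] avail[A=35 B=38 C=50] open={R1}
Step 2: reserve R2 A 3 -> on_hand[A=35 B=42 C=50] avail[A=32 B=38 C=50] open={R1,R2}
Step 3: cancel R1 -> on_hand[A=35 B=42 C=50] avail[A=32 B=42 C=50] open={R2}
Step 4: commit R2 -> on_hand[A=32 B=42 C=50] avail[A=32 B=42 C=50] open={}
Step 5: reserve R3 C 4 -> on_hand[A=32 B=42 C=50] avail[A=32 B=42 C=46] open={R3}
Step 6: commit R3 -> on_hand[A=32 B=42 C=46] avail[A=32 B=42 C=46] open={}
Step 7: reserve R4 A 3 -> on_hand[A=32 B=42 C=46] avail[A=29 B=42 C=46] open={R4}
Step 8: reserve R5 A 7 -> on_hand[A=32 B=42 C=46] avail[A=22 B=42 C=46] open={R4,R5}
Step 9: commit R5 -> on_hand[A=25 B=42 C=46] avail[A=22 B=42 C=46] open={R4}
Step 10: cancel R4 -> on_hand[A=25 B=42 C=46] avail[A=25 B=42 C=46] open={}
Step 11: reserve R6 B 7 -> on_hand[A=25 B=42 C=46] avail[A=25 B=35 C=46] open={R6}
Step 12: commit R6 -> on_hand[A=25 B=35 C=46] avail[A=25 B=35 C=46] open={}
Step 13: reserve R7 B 9 -> on_hand[A=25 B=35 C=46] avail[A=25 B=26 C=46] open={R7}
Step 14: cancel R7 -> on_hand[A=25 B=35 C=46] avail[A=25 B=35 C=46] open={}
Step 15: reserve R8 B 3 -> on_hand[A=25 B=35 C=46] avail[A=25 B=32 C=46] open={R8}
Step 16: reserve R9 A 4 -> on_hand[A=25 B=35 C=46] avail[A=21 B=32 C=46] open={R8,R9}
Step 17: reserve R10 B 9 -> on_hand[A=25 B=35 C=46] avail[A=21 B=23 C=46] open={R10,R8,R9}
Step 18: commit R8 -> on_hand[A=25 B=32 C=46] avail[A=21 B=23 C=46] open={R10,R9}
Step 19: commit R10 -> on_hand[A=25 B=23 C=46] avail[A=21 B=23 C=46] open={R9}
Final available[B] = 23

Answer: 23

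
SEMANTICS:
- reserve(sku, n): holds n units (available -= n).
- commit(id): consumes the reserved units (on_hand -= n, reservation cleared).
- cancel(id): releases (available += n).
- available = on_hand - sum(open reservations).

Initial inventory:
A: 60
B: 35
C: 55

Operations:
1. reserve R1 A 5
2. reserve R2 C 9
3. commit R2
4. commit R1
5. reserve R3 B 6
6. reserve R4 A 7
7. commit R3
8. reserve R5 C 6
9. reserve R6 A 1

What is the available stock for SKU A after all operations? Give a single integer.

Answer: 47

Derivation:
Step 1: reserve R1 A 5 -> on_hand[A=60 B=35 C=55] avail[A=55 B=35 C=55] open={R1}
Step 2: reserve R2 C 9 -> on_hand[A=60 B=35 C=55] avail[A=55 B=35 C=46] open={R1,R2}
Step 3: commit R2 -> on_hand[A=60 B=35 C=46] avail[A=55 B=35 C=46] open={R1}
Step 4: commit R1 -> on_hand[A=55 B=35 C=46] avail[A=55 B=35 C=46] open={}
Step 5: reserve R3 B 6 -> on_hand[A=55 B=35 C=46] avail[A=55 B=29 C=46] open={R3}
Step 6: reserve R4 A 7 -> on_hand[A=55 B=35 C=46] avail[A=48 B=29 C=46] open={R3,R4}
Step 7: commit R3 -> on_hand[A=55 B=29 C=46] avail[A=48 B=29 C=46] open={R4}
Step 8: reserve R5 C 6 -> on_hand[A=55 B=29 C=46] avail[A=48 B=29 C=40] open={R4,R5}
Step 9: reserve R6 A 1 -> on_hand[A=55 B=29 C=46] avail[A=47 B=29 C=40] open={R4,R5,R6}
Final available[A] = 47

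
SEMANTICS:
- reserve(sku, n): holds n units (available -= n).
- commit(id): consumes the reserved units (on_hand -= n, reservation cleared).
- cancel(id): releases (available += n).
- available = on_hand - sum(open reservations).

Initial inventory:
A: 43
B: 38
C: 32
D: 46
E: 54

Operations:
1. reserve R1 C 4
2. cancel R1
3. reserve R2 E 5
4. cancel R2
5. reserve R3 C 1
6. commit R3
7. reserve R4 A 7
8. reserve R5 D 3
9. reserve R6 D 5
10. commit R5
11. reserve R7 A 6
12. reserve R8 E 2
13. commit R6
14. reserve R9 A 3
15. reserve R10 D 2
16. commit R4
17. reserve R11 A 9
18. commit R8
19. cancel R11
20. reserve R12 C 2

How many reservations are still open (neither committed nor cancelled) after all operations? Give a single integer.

Step 1: reserve R1 C 4 -> on_hand[A=43 B=38 C=32 D=46 E=54] avail[A=43 B=38 C=28 D=46 E=54] open={R1}
Step 2: cancel R1 -> on_hand[A=43 B=38 C=32 D=46 E=54] avail[A=43 B=38 C=32 D=46 E=54] open={}
Step 3: reserve R2 E 5 -> on_hand[A=43 B=38 C=32 D=46 E=54] avail[A=43 B=38 C=32 D=46 E=49] open={R2}
Step 4: cancel R2 -> on_hand[A=43 B=38 C=32 D=46 E=54] avail[A=43 B=38 C=32 D=46 E=54] open={}
Step 5: reserve R3 C 1 -> on_hand[A=43 B=38 C=32 D=46 E=54] avail[A=43 B=38 C=31 D=46 E=54] open={R3}
Step 6: commit R3 -> on_hand[A=43 B=38 C=31 D=46 E=54] avail[A=43 B=38 C=31 D=46 E=54] open={}
Step 7: reserve R4 A 7 -> on_hand[A=43 B=38 C=31 D=46 E=54] avail[A=36 B=38 C=31 D=46 E=54] open={R4}
Step 8: reserve R5 D 3 -> on_hand[A=43 B=38 C=31 D=46 E=54] avail[A=36 B=38 C=31 D=43 E=54] open={R4,R5}
Step 9: reserve R6 D 5 -> on_hand[A=43 B=38 C=31 D=46 E=54] avail[A=36 B=38 C=31 D=38 E=54] open={R4,R5,R6}
Step 10: commit R5 -> on_hand[A=43 B=38 C=31 D=43 E=54] avail[A=36 B=38 C=31 D=38 E=54] open={R4,R6}
Step 11: reserve R7 A 6 -> on_hand[A=43 B=38 C=31 D=43 E=54] avail[A=30 B=38 C=31 D=38 E=54] open={R4,R6,R7}
Step 12: reserve R8 E 2 -> on_hand[A=43 B=38 C=31 D=43 E=54] avail[A=30 B=38 C=31 D=38 E=52] open={R4,R6,R7,R8}
Step 13: commit R6 -> on_hand[A=43 B=38 C=31 D=38 E=54] avail[A=30 B=38 C=31 D=38 E=52] open={R4,R7,R8}
Step 14: reserve R9 A 3 -> on_hand[A=43 B=38 C=31 D=38 E=54] avail[A=27 B=38 C=31 D=38 E=52] open={R4,R7,R8,R9}
Step 15: reserve R10 D 2 -> on_hand[A=43 B=38 C=31 D=38 E=54] avail[A=27 B=38 C=31 D=36 E=52] open={R10,R4,R7,R8,R9}
Step 16: commit R4 -> on_hand[A=36 B=38 C=31 D=38 E=54] avail[A=27 B=38 C=31 D=36 E=52] open={R10,R7,R8,R9}
Step 17: reserve R11 A 9 -> on_hand[A=36 B=38 C=31 D=38 E=54] avail[A=18 B=38 C=31 D=36 E=52] open={R10,R11,R7,R8,R9}
Step 18: commit R8 -> on_hand[A=36 B=38 C=31 D=38 E=52] avail[A=18 B=38 C=31 D=36 E=52] open={R10,R11,R7,R9}
Step 19: cancel R11 -> on_hand[A=36 B=38 C=31 D=38 E=52] avail[A=27 B=38 C=31 D=36 E=52] open={R10,R7,R9}
Step 20: reserve R12 C 2 -> on_hand[A=36 B=38 C=31 D=38 E=52] avail[A=27 B=38 C=29 D=36 E=52] open={R10,R12,R7,R9}
Open reservations: ['R10', 'R12', 'R7', 'R9'] -> 4

Answer: 4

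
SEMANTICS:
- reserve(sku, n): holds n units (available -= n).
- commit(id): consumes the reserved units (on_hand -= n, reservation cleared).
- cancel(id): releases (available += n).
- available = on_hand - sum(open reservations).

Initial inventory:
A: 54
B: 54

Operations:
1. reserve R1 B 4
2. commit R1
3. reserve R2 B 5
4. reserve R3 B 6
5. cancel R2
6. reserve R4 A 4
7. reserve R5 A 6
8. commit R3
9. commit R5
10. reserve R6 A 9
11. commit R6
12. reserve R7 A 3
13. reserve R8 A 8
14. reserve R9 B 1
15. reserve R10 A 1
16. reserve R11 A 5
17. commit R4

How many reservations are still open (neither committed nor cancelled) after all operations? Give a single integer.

Answer: 5

Derivation:
Step 1: reserve R1 B 4 -> on_hand[A=54 B=54] avail[A=54 B=50] open={R1}
Step 2: commit R1 -> on_hand[A=54 B=50] avail[A=54 B=50] open={}
Step 3: reserve R2 B 5 -> on_hand[A=54 B=50] avail[A=54 B=45] open={R2}
Step 4: reserve R3 B 6 -> on_hand[A=54 B=50] avail[A=54 B=39] open={R2,R3}
Step 5: cancel R2 -> on_hand[A=54 B=50] avail[A=54 B=44] open={R3}
Step 6: reserve R4 A 4 -> on_hand[A=54 B=50] avail[A=50 B=44] open={R3,R4}
Step 7: reserve R5 A 6 -> on_hand[A=54 B=50] avail[A=44 B=44] open={R3,R4,R5}
Step 8: commit R3 -> on_hand[A=54 B=44] avail[A=44 B=44] open={R4,R5}
Step 9: commit R5 -> on_hand[A=48 B=44] avail[A=44 B=44] open={R4}
Step 10: reserve R6 A 9 -> on_hand[A=48 B=44] avail[A=35 B=44] open={R4,R6}
Step 11: commit R6 -> on_hand[A=39 B=44] avail[A=35 B=44] open={R4}
Step 12: reserve R7 A 3 -> on_hand[A=39 B=44] avail[A=32 B=44] open={R4,R7}
Step 13: reserve R8 A 8 -> on_hand[A=39 B=44] avail[A=24 B=44] open={R4,R7,R8}
Step 14: reserve R9 B 1 -> on_hand[A=39 B=44] avail[A=24 B=43] open={R4,R7,R8,R9}
Step 15: reserve R10 A 1 -> on_hand[A=39 B=44] avail[A=23 B=43] open={R10,R4,R7,R8,R9}
Step 16: reserve R11 A 5 -> on_hand[A=39 B=44] avail[A=18 B=43] open={R10,R11,R4,R7,R8,R9}
Step 17: commit R4 -> on_hand[A=35 B=44] avail[A=18 B=43] open={R10,R11,R7,R8,R9}
Open reservations: ['R10', 'R11', 'R7', 'R8', 'R9'] -> 5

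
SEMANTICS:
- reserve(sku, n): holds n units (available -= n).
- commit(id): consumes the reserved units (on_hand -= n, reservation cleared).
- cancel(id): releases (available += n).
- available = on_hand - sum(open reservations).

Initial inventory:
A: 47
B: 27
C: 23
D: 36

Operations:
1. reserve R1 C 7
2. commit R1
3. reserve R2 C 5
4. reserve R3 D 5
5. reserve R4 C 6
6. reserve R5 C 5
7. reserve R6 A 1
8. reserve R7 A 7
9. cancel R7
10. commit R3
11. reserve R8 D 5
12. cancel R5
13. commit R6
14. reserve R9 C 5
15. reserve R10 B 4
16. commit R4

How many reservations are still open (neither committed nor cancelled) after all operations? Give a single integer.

Answer: 4

Derivation:
Step 1: reserve R1 C 7 -> on_hand[A=47 B=27 C=23 D=36] avail[A=47 B=27 C=16 D=36] open={R1}
Step 2: commit R1 -> on_hand[A=47 B=27 C=16 D=36] avail[A=47 B=27 C=16 D=36] open={}
Step 3: reserve R2 C 5 -> on_hand[A=47 B=27 C=16 D=36] avail[A=47 B=27 C=11 D=36] open={R2}
Step 4: reserve R3 D 5 -> on_hand[A=47 B=27 C=16 D=36] avail[A=47 B=27 C=11 D=31] open={R2,R3}
Step 5: reserve R4 C 6 -> on_hand[A=47 B=27 C=16 D=36] avail[A=47 B=27 C=5 D=31] open={R2,R3,R4}
Step 6: reserve R5 C 5 -> on_hand[A=47 B=27 C=16 D=36] avail[A=47 B=27 C=0 D=31] open={R2,R3,R4,R5}
Step 7: reserve R6 A 1 -> on_hand[A=47 B=27 C=16 D=36] avail[A=46 B=27 C=0 D=31] open={R2,R3,R4,R5,R6}
Step 8: reserve R7 A 7 -> on_hand[A=47 B=27 C=16 D=36] avail[A=39 B=27 C=0 D=31] open={R2,R3,R4,R5,R6,R7}
Step 9: cancel R7 -> on_hand[A=47 B=27 C=16 D=36] avail[A=46 B=27 C=0 D=31] open={R2,R3,R4,R5,R6}
Step 10: commit R3 -> on_hand[A=47 B=27 C=16 D=31] avail[A=46 B=27 C=0 D=31] open={R2,R4,R5,R6}
Step 11: reserve R8 D 5 -> on_hand[A=47 B=27 C=16 D=31] avail[A=46 B=27 C=0 D=26] open={R2,R4,R5,R6,R8}
Step 12: cancel R5 -> on_hand[A=47 B=27 C=16 D=31] avail[A=46 B=27 C=5 D=26] open={R2,R4,R6,R8}
Step 13: commit R6 -> on_hand[A=46 B=27 C=16 D=31] avail[A=46 B=27 C=5 D=26] open={R2,R4,R8}
Step 14: reserve R9 C 5 -> on_hand[A=46 B=27 C=16 D=31] avail[A=46 B=27 C=0 D=26] open={R2,R4,R8,R9}
Step 15: reserve R10 B 4 -> on_hand[A=46 B=27 C=16 D=31] avail[A=46 B=23 C=0 D=26] open={R10,R2,R4,R8,R9}
Step 16: commit R4 -> on_hand[A=46 B=27 C=10 D=31] avail[A=46 B=23 C=0 D=26] open={R10,R2,R8,R9}
Open reservations: ['R10', 'R2', 'R8', 'R9'] -> 4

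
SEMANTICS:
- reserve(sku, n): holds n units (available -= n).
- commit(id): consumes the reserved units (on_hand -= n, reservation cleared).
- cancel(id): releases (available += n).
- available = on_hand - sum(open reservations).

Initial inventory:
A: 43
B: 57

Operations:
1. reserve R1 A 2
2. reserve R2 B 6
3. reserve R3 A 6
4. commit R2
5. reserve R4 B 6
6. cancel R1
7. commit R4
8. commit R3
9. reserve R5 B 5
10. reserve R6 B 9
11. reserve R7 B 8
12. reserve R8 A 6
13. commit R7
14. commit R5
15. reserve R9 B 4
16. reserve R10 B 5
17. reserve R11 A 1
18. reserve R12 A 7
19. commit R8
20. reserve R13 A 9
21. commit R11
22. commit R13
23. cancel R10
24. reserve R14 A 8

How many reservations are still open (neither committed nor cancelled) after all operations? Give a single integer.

Step 1: reserve R1 A 2 -> on_hand[A=43 B=57] avail[A=41 B=57] open={R1}
Step 2: reserve R2 B 6 -> on_hand[A=43 B=57] avail[A=41 B=51] open={R1,R2}
Step 3: reserve R3 A 6 -> on_hand[A=43 B=57] avail[A=35 B=51] open={R1,R2,R3}
Step 4: commit R2 -> on_hand[A=43 B=51] avail[A=35 B=51] open={R1,R3}
Step 5: reserve R4 B 6 -> on_hand[A=43 B=51] avail[A=35 B=45] open={R1,R3,R4}
Step 6: cancel R1 -> on_hand[A=43 B=51] avail[A=37 B=45] open={R3,R4}
Step 7: commit R4 -> on_hand[A=43 B=45] avail[A=37 B=45] open={R3}
Step 8: commit R3 -> on_hand[A=37 B=45] avail[A=37 B=45] open={}
Step 9: reserve R5 B 5 -> on_hand[A=37 B=45] avail[A=37 B=40] open={R5}
Step 10: reserve R6 B 9 -> on_hand[A=37 B=45] avail[A=37 B=31] open={R5,R6}
Step 11: reserve R7 B 8 -> on_hand[A=37 B=45] avail[A=37 B=23] open={R5,R6,R7}
Step 12: reserve R8 A 6 -> on_hand[A=37 B=45] avail[A=31 B=23] open={R5,R6,R7,R8}
Step 13: commit R7 -> on_hand[A=37 B=37] avail[A=31 B=23] open={R5,R6,R8}
Step 14: commit R5 -> on_hand[A=37 B=32] avail[A=31 B=23] open={R6,R8}
Step 15: reserve R9 B 4 -> on_hand[A=37 B=32] avail[A=31 B=19] open={R6,R8,R9}
Step 16: reserve R10 B 5 -> on_hand[A=37 B=32] avail[A=31 B=14] open={R10,R6,R8,R9}
Step 17: reserve R11 A 1 -> on_hand[A=37 B=32] avail[A=30 B=14] open={R10,R11,R6,R8,R9}
Step 18: reserve R12 A 7 -> on_hand[A=37 B=32] avail[A=23 B=14] open={R10,R11,R12,R6,R8,R9}
Step 19: commit R8 -> on_hand[A=31 B=32] avail[A=23 B=14] open={R10,R11,R12,R6,R9}
Step 20: reserve R13 A 9 -> on_hand[A=31 B=32] avail[A=14 B=14] open={R10,R11,R12,R13,R6,R9}
Step 21: commit R11 -> on_hand[A=30 B=32] avail[A=14 B=14] open={R10,R12,R13,R6,R9}
Step 22: commit R13 -> on_hand[A=21 B=32] avail[A=14 B=14] open={R10,R12,R6,R9}
Step 23: cancel R10 -> on_hand[A=21 B=32] avail[A=14 B=19] open={R12,R6,R9}
Step 24: reserve R14 A 8 -> on_hand[A=21 B=32] avail[A=6 B=19] open={R12,R14,R6,R9}
Open reservations: ['R12', 'R14', 'R6', 'R9'] -> 4

Answer: 4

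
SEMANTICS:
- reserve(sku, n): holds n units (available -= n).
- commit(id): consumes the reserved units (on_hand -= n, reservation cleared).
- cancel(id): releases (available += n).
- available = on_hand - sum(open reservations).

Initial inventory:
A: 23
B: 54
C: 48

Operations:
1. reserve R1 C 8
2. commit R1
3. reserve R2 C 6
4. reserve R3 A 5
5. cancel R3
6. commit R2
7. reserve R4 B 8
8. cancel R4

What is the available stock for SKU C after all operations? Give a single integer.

Step 1: reserve R1 C 8 -> on_hand[A=23 B=54 C=48] avail[A=23 B=54 C=40] open={R1}
Step 2: commit R1 -> on_hand[A=23 B=54 C=40] avail[A=23 B=54 C=40] open={}
Step 3: reserve R2 C 6 -> on_hand[A=23 B=54 C=40] avail[A=23 B=54 C=34] open={R2}
Step 4: reserve R3 A 5 -> on_hand[A=23 B=54 C=40] avail[A=18 B=54 C=34] open={R2,R3}
Step 5: cancel R3 -> on_hand[A=23 B=54 C=40] avail[A=23 B=54 C=34] open={R2}
Step 6: commit R2 -> on_hand[A=23 B=54 C=34] avail[A=23 B=54 C=34] open={}
Step 7: reserve R4 B 8 -> on_hand[A=23 B=54 C=34] avail[A=23 B=46 C=34] open={R4}
Step 8: cancel R4 -> on_hand[A=23 B=54 C=34] avail[A=23 B=54 C=34] open={}
Final available[C] = 34

Answer: 34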